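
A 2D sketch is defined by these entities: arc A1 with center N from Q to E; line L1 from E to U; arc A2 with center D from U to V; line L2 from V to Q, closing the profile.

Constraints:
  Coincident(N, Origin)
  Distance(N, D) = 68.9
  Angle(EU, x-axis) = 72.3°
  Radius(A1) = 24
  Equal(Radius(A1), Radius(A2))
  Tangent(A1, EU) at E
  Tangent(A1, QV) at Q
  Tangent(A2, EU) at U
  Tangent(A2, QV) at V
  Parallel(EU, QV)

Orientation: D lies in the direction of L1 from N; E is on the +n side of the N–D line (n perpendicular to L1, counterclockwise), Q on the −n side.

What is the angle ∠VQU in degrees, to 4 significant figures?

34.86°

The slot axis is L1's direction at 72.3°, so u = (cos 72.3°, sin 72.3°) = (0.3040, 0.9527) and n = (−sin 72.3°, cos 72.3°) = (-0.9527, 0.3040). N is at the origin and D lies 68.9 along u from N, so D = 68.9·u = (20.95, 65.64). Tangency of A1 to both parallel lines with radius 24.0 puts E and Q at N ± 24.0·n: E = (-22.86, 7.297), Q = (22.86, -7.297). Equal radii place U and V the same way about D: U = D + 24.0·n = (-1.916, 72.94), V = D − 24.0·n = (43.81, 58.34). Then cos ∠VQU = QV·QU / (|QV||QU|), giving 34.86°.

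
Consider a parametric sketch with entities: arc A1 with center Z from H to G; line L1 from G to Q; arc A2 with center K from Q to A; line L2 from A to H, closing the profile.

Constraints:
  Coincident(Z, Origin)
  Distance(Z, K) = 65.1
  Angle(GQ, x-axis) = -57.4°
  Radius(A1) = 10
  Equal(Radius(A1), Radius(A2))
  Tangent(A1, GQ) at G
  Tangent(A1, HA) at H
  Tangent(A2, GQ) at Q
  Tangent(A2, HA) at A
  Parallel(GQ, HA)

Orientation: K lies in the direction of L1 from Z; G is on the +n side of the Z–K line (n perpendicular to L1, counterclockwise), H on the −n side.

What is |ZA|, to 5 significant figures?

65.864

The slot axis is L1's direction at -57.4°, so u = (cos -57.4°, sin -57.4°) = (0.53877, -0.84245) and n = (−sin -57.4°, cos -57.4°) = (0.84245, 0.53877). Z is at the origin and K lies 65.1 along u from Z, so K = 65.1·u = (35.074, -54.844). Tangency of A1 to both parallel lines with radius 10.0 puts G and H at Z ± 10.0·n: G = (8.4245, 5.3877), H = (-8.4245, -5.3877). Equal radii place Q and A the same way about K: Q = K + 10.0·n = (43.499, -49.456), A = K − 10.0·n = (26.649, -60.231). Then |ZA| = |A − Z| = 65.864.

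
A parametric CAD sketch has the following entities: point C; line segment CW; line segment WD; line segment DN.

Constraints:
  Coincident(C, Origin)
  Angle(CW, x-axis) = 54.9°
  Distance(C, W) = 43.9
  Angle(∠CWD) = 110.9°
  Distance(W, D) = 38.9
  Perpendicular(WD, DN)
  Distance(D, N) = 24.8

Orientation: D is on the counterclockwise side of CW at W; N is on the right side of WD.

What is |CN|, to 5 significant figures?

85.487

∠CWD = 110.9°, so WD runs at 54.9° + (180° − 110.9°) = 124.00° from the x-axis; with |WD| = 38.9, D = W + 38.9·(cos 124.00°, sin 124.00°) = (3.4901, 68.166). The perpendicularity gives DN at right angles to WD; with |DN| = 24.8 on the right of WD, N = D + 24.8·(0.82904, 0.55919) = (24.050, 82.034). Then |CN| = |N − C| = 85.487.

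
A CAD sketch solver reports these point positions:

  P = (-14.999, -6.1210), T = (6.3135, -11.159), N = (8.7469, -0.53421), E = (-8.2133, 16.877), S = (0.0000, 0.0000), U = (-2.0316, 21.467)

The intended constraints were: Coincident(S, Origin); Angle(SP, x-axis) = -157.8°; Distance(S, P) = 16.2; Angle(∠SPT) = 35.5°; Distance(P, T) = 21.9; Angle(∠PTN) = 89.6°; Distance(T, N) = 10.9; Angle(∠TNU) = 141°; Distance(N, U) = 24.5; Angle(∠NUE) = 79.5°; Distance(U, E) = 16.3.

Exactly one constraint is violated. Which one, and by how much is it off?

Distance(U, E) = 16.3 — off by 8.60.

S = (0.00, 0.00) ✓; SP at -157.8° ✓; |SP| = 16.20 ✓; ∠SPT = 35.50° ✓; |PT| = 21.90 ✓; ∠PTN = 89.60° ✓; |TN| = 10.90 ✓; ∠TNU = 141.0° ✓; |NU| = 24.50 ✓; ∠NUE = 79.51° ✓; |UE| = 7.699 ✗.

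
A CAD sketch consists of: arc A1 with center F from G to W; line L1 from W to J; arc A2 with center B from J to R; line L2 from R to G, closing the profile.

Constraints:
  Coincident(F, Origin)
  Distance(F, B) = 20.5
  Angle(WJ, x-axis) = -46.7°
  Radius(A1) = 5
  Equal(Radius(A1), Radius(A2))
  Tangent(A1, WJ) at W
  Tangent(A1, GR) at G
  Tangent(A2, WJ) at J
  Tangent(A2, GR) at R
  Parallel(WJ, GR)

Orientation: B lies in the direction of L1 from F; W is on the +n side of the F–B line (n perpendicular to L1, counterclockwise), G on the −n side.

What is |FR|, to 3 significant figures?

21.1

The slot axis is L1's direction at -46.7°, so u = (cos -46.7°, sin -46.7°) = (0.686, -0.728) and n = (−sin -46.7°, cos -46.7°) = (0.728, 0.686). F is at the origin and B lies 20.5 along u from F, so B = 20.5·u = (14.1, -14.9). Tangency of A1 to both parallel lines with radius 5.0 puts W and G at F ± 5.0·n: W = (3.64, 3.43), G = (-3.64, -3.43). Equal radii place J and R the same way about B: J = B + 5.0·n = (17.7, -11.5), R = B − 5.0·n = (10.4, -18.3). Then |FR| = |R − F| = 21.1.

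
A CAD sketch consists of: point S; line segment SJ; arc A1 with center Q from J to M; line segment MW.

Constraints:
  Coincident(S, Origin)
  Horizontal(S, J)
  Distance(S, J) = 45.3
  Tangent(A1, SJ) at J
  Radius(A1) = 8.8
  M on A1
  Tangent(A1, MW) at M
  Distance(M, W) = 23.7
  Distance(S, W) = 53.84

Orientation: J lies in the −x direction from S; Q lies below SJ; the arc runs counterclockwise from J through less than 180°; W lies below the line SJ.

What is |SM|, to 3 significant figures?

54.6

S is at the origin; SJ is horizontal with |SJ| = 45.3 and J on the −x side, so J = (-45.3, 0.00). A1 meets SJ tangentially, so QJ is at right angles to SJ, so Q = J + (0, -8.8) = (-45.3, -8.80). Since QM ⟂ MW (tangency), |QW| = √(8.8² + 23.7²) = 25.3 regardless of where M sits on A1. So W lies on both circle(S, 53.84) and circle(Q, 25.3); the below-SJ intersection is W = (-41.9, -33.8). M is the foot of the tangent from W: M = (-53.1, -13.0).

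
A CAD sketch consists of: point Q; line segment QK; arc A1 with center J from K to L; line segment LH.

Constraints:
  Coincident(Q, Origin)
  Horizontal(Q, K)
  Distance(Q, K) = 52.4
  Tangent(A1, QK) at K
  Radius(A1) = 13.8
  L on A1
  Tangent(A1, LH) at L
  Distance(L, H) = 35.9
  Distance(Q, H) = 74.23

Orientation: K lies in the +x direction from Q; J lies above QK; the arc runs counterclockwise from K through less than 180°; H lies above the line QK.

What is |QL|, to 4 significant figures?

67.93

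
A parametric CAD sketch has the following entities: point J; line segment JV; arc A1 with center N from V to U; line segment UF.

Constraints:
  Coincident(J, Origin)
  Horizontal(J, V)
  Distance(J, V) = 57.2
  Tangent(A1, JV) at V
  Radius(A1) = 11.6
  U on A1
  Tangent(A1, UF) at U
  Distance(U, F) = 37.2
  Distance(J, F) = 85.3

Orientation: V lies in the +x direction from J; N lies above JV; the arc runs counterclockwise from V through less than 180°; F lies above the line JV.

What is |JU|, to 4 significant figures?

69.68

Checks: |NU| = 11.60 ✓; ∠(NU, UF) = 90.00° ✓; |UF| = 37.20 ✓; |JF| = 85.30 ✓.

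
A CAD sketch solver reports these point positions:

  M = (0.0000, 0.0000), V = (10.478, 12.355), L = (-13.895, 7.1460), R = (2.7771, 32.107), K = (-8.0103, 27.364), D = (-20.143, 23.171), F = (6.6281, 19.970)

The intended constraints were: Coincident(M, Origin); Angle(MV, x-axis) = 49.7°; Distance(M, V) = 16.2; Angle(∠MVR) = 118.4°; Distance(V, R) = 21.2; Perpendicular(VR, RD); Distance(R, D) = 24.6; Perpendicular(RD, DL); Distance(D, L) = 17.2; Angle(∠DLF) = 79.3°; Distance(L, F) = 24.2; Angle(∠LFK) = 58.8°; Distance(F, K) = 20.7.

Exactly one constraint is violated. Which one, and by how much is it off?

Distance(F, K) = 20.7 — off by 4.30.

M = (0.00, 0.00) ✓; MV at 49.70° ✓; |MV| = 16.20 ✓; ∠MVR = 118.4° ✓; |VR| = 21.20 ✓; ∠(VR, RD) = 90.00° ✓; |RD| = 24.60 ✓; ∠(RD, DL) = 90.00° ✓; |DL| = 17.20 ✓; ∠DLF = 79.30° ✓; |LF| = 24.20 ✓; ∠LFK = 58.80° ✓; |FK| = 16.40 ✗.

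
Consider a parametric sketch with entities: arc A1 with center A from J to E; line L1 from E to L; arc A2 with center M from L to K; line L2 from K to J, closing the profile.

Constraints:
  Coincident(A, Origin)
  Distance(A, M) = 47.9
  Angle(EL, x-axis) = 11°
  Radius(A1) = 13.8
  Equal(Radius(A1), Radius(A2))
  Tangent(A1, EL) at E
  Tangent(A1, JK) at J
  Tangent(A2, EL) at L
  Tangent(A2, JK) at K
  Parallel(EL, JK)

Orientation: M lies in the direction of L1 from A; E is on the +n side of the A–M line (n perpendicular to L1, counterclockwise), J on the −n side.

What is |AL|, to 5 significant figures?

49.848

The slot axis is L1's direction at 11.0°, so u = (cos 11.0°, sin 11.0°) = (0.98163, 0.19081) and n = (−sin 11.0°, cos 11.0°) = (-0.19081, 0.98163). A is at the origin and M lies 47.9 along u from A, so M = 47.9·u = (47.020, 9.1398). Tangency of A1 to both parallel lines with radius 13.8 puts E and J at A ± 13.8·n: E = (-2.6332, 13.546), J = (2.6332, -13.546). Equal radii place L and K the same way about M: L = M + 13.8·n = (44.387, 22.686), K = M − 13.8·n = (49.653, -4.4067). Then |AL| = |L − A| = 49.848.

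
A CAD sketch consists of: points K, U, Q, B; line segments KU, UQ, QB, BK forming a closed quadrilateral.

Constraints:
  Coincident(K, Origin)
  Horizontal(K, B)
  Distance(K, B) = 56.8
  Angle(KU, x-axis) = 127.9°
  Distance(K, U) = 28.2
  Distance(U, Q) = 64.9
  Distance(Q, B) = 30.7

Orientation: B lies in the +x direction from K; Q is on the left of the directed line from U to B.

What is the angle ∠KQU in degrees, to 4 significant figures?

25.59°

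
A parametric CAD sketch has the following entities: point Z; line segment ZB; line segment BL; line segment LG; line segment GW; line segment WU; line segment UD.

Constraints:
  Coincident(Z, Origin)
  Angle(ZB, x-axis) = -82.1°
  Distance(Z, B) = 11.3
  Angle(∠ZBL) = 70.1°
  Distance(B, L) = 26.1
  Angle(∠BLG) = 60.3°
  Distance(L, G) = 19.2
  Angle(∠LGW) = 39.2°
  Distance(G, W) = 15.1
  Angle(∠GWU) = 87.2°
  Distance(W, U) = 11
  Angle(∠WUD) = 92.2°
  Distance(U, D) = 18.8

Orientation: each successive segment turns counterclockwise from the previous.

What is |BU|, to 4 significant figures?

25.02

Z is at the origin; ZB runs at -82.1° with length 11.3, so B = (1.553, -11.19). ∠ZBL = 70.1° gives BL at 27.80° from the x-axis; with |BL| = 26.1, L = (24.64, 0.9799). ∠BLG = 60.3° gives LG at 147.5° from the x-axis; with |LG| = 19.2, G = (8.448, 11.30). ∠LGW = 39.2° gives GW at -71.70° from the x-axis; with |GW| = 15.1, W = (13.19, -3.040). ∠GWU = 87.2° gives WU at 21.10° from the x-axis; with |WU| = 11.0, U = (23.45, 0.9197). Then |BU| = |U − B| = 25.02.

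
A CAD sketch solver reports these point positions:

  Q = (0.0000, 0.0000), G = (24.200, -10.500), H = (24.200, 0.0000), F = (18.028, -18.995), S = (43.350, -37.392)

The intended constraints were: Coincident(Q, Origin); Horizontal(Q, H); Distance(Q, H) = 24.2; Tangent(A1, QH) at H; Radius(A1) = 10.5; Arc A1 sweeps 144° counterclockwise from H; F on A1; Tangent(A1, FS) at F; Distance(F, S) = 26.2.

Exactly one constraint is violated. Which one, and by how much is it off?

Distance(F, S) = 26.2 — off by 5.10.

Q = (0.00, 0.00) ✓; Q.y = 0.00, H.y = 0.00 ✓; |QH| = 24.20 ✓; ∠(GH, HQ) = 90.00° ✓; |GH| = 10.50 ✓; bearing(G→F) − bearing(G→H) = 144.0° ✓; |GF| = 10.50 ✓; ∠(GF, FS) = 90.00° ✓; |FS| = 31.30 ✗.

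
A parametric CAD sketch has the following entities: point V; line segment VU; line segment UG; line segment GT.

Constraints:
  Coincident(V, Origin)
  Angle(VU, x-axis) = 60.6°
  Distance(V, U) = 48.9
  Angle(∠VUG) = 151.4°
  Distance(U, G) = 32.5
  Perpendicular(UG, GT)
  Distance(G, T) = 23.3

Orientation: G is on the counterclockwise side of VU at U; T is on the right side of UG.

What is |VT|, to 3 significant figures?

88.7

V is at the origin; VU runs at 60.6° with length 48.9, so U = 48.9·(cos 60.6°, sin 60.6°) = (24.0, 42.6). ∠VUG = 151.4°, so UG runs at 60.6° + (180° − 151.4°) = 89.2° from the x-axis; with |UG| = 32.5, G = U + 32.5·(cos 89.2°, sin 89.2°) = (24.5, 75.1). UG ⟂ GT; with |GT| = 23.3 on the right of UG, T = G + 23.3·(1.00, -0.0140) = (47.8, 74.8). Then |VT| = |T − V| = 88.7.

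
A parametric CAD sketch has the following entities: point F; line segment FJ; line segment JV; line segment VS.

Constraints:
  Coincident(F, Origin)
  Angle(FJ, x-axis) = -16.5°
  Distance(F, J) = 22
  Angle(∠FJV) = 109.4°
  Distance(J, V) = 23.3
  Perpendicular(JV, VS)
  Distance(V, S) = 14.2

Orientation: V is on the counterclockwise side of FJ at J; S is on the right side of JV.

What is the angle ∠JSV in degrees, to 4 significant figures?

58.64°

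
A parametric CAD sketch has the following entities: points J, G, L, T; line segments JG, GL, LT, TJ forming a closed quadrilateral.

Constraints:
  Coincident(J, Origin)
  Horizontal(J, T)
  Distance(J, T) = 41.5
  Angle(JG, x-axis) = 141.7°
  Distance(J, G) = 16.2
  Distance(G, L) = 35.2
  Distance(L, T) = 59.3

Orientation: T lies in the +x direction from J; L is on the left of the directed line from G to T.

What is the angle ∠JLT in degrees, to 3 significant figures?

44.4°

J is at the origin; JT is horizontal with |JT| = 41.5 and T in +x, so T = (41.5, 0). JG runs at 141.7° with |JG| = 16.2, so G = (-12.7, 10.0). L is determined by |GL| = 35.2 and |LT| = 59.3 together: it lies at the intersection of circle(G, 35.2) and circle(T, 59.3). With |GT| = 55.1, the foot of the radical line on GT is 6.91 from G and the perpendicular offset is √(35.2² − 6.91²) = 34.5. Taking the left-of-GT solution: L = (0.371, 42.7).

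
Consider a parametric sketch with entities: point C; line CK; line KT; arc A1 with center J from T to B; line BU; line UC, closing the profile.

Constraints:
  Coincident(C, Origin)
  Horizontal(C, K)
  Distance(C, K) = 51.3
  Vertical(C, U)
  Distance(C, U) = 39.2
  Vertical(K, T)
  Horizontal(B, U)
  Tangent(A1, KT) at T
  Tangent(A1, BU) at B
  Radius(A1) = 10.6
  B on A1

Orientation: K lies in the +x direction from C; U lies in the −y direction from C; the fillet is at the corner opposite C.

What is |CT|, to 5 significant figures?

58.734

C is at the origin; C and K share the same y with |CK| = 51.3 and K on the +x side, so K = (51.300, 0.0000). C and U share the same x with |CU| = 39.2 and U on the −y side, so U = (0.0000, -39.200). The virtual corner opposite C is at (51.300, -39.200). Tangency of A1 to KT means the radius JT is perpendicular to KT and tangency of A1 to BU means the radius JB is perpendicular to BU, with radius 10.6, so the center J sits 10.6 in from both sides at J = (40.700, -28.600). That places the tangent points at T = (51.300, -28.600) on KT and B = (40.700, -39.200) on BU. Then |CT| = |T − C| = 58.734.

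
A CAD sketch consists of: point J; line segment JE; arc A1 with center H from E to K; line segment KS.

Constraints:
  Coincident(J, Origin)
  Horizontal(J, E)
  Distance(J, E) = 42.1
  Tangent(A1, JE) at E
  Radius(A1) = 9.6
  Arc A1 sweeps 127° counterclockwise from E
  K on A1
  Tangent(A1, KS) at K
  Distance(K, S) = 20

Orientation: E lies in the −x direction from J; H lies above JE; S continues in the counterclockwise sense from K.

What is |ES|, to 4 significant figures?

31.65

On A1, E sits at bearing -90° from H; a 127° counterclockwise sweep puts K at bearing 37°, so K = H + 9.6·(cos 37°, sin 37°) = (-34.43, 15.38). Since A1 is tangent to KS there, HK ⟂ KS, so KS runs along (−sin 37°, cos 37°); with |KS| = 20.0, S = (-46.47, 31.35). Then |ES| = |S − E| = 31.65.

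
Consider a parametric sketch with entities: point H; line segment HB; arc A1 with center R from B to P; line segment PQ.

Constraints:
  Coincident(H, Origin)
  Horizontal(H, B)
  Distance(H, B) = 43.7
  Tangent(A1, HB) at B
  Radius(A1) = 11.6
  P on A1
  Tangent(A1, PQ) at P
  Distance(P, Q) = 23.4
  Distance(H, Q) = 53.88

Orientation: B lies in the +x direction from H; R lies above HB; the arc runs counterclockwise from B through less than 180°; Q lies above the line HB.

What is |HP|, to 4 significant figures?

56.13

Checks: |RP| = 11.60 ✓; ∠(RP, PQ) = 90.00° ✓; |PQ| = 23.40 ✓; |HQ| = 53.88 ✓.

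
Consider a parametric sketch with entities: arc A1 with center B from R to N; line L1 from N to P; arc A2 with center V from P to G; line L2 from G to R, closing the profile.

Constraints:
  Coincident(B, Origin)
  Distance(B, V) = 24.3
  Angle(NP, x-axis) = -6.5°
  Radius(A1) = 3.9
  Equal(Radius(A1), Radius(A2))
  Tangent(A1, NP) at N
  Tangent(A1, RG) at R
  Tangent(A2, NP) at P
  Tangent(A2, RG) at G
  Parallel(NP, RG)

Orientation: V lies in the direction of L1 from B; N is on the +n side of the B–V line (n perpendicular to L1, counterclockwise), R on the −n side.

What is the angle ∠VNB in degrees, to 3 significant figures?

80.9°

The slot axis is L1's direction at -6.5°, so u = (cos -6.5°, sin -6.5°) = (0.994, -0.113) and n = (−sin -6.5°, cos -6.5°) = (0.113, 0.994). B is at the origin and V lies 24.3 along u from B, so V = 24.3·u = (24.1, -2.75). Tangency of A1 to both parallel lines with radius 3.9 puts N and R at B ± 3.9·n: N = (0.441, 3.87), R = (-0.441, -3.87). Then cos ∠VNB = NV·NB / (|NV||NB|), giving 80.9°.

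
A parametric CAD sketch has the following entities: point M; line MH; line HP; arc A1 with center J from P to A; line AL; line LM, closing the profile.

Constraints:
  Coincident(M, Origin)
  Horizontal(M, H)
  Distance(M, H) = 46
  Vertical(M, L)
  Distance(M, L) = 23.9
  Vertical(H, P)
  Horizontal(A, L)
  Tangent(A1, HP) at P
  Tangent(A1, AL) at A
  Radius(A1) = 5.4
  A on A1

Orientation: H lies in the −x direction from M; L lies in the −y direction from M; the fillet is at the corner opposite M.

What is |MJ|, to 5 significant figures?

44.616

M is at the origin; M and H share the same y with |MH| = 46.0 and H on the −x side, so H = (-46.000, 0.0000). M and L share the same x with |ML| = 23.9 and L on the −y side, so L = (0.0000, -23.900). The virtual corner opposite M is at (-46.000, -23.900). A1 meets HP tangentially, so JP is at right angles to HP and tangency of A1 to AL means the radius JA is perpendicular to AL, with radius 5.4, so the center J sits 5.4 in from both sides at J = (-40.600, -18.500). Then |MJ| = |J − M| = 44.616.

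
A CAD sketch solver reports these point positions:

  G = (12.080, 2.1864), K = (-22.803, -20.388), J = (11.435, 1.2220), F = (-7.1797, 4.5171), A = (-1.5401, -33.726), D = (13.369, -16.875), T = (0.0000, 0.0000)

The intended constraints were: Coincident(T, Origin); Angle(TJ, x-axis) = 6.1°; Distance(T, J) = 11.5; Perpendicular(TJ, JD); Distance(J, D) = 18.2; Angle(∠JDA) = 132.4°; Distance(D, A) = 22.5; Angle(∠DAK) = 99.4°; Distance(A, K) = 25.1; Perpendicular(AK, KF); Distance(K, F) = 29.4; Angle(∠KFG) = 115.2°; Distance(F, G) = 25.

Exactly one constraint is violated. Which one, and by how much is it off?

Distance(F, G) = 25 — off by 5.60.

T = (0.00, 0.00) ✓; TJ at 6.100° ✓; |TJ| = 11.50 ✓; ∠(TJ, JD) = 90.00° ✓; |JD| = 18.20 ✓; ∠JDA = 132.4° ✓; |DA| = 22.50 ✓; ∠DAK = 99.40° ✓; |AK| = 25.10 ✓; ∠(AK, KF) = 90.00° ✓; |KF| = 29.40 ✓; ∠KFG = 115.2° ✓; |FG| = 19.40 ✗.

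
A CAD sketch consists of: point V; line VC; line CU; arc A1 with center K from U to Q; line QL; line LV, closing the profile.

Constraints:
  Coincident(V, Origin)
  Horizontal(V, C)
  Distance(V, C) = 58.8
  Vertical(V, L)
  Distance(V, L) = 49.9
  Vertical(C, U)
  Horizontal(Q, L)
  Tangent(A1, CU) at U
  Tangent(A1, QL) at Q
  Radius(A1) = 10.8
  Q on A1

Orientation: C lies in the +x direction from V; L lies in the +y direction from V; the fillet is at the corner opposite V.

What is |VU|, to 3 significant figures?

70.6

The virtual corner opposite V is at (58.8, 49.9). Since A1 is tangent to CU there, KU ⟂ CU and since A1 is tangent to QL there, KQ ⟂ QL, with radius 10.8, so the center K sits 10.8 in from both sides at K = (48.0, 39.1). That places the tangent points at U = (58.8, 39.1) on CU and Q = (48.0, 49.9) on QL. Then |VU| = |U − V| = 70.6.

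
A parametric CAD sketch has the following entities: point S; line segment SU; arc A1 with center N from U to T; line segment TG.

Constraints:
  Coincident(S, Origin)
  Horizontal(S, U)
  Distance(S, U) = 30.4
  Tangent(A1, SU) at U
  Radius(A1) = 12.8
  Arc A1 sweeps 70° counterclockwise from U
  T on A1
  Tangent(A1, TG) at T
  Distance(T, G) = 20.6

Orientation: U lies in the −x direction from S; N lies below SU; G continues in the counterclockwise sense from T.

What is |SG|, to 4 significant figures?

56.74

S is at the origin; S and U share the same y with |SU| = 30.4 and U on the −x side, so U = (-30.40, 0.000). The tangent condition forces NU to be normal to SU, so N = U + (0, -12.8) = (-30.40, -12.80). On A1, U sits at bearing 90° from N; a 70° counterclockwise sweep puts T at bearing 160°, so T = N + 12.8·(cos 160°, sin 160°) = (-42.43, -8.422). Tangency of A1 to TG means the radius NT is perpendicular to TG, so TG runs along (−sin 160°, cos 160°); with |TG| = 20.6, G = (-49.47, -27.78). Then |SG| = |G − S| = 56.74.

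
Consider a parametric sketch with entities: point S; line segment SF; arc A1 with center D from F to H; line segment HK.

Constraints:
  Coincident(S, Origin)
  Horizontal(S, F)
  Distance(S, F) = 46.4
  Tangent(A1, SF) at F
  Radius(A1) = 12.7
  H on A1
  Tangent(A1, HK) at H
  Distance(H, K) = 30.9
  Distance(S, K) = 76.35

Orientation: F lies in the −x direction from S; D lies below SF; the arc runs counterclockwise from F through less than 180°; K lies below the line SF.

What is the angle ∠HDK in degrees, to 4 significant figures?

67.66°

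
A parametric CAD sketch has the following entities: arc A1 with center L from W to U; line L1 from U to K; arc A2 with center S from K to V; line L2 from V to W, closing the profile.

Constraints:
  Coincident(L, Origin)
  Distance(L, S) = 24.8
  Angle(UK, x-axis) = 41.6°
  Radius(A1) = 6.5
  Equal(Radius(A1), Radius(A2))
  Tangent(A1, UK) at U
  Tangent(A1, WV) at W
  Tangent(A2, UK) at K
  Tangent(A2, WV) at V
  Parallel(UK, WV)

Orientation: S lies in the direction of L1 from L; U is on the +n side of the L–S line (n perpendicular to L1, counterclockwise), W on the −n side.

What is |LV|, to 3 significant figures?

25.6

Tangency of A1 to both parallel lines with radius 6.5 puts U and W at L ± 6.5·n: U = (-4.32, 4.86), W = (4.32, -4.86). Equal radii place K and V the same way about S: K = S + 6.5·n = (14.2, 21.3), V = S − 6.5·n = (22.9, 11.6). Then |LV| = |V − L| = 25.6.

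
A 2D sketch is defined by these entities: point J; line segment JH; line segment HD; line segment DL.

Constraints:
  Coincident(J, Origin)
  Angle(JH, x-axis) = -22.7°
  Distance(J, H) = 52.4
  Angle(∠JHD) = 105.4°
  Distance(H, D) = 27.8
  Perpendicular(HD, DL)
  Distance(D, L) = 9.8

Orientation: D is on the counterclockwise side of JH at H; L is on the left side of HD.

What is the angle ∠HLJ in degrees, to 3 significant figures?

63.7°

J is at the origin; JH runs at -22.7° with length 52.4, so H = 52.4·(cos -22.7°, sin -22.7°) = (48.3, -20.2). ∠JHD = 105.4°, so HD runs at -22.7° + (180° − 105.4°) = 51.9° from the x-axis; with |HD| = 27.8, D = H + 27.8·(cos 51.9°, sin 51.9°) = (65.5, 1.66). HD ⟂ DL; with |DL| = 9.8 on the left of HD, L = D + 9.8·(-0.787, 0.617) = (57.8, 7.70). Then cos ∠HLJ = LH·LJ / (|LH||LJ|), giving 63.7°.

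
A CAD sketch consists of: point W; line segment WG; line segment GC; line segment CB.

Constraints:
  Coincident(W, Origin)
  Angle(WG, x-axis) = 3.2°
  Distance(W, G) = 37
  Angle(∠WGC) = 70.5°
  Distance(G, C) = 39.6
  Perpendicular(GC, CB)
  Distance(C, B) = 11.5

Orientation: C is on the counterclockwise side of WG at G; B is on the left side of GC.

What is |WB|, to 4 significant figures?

35.90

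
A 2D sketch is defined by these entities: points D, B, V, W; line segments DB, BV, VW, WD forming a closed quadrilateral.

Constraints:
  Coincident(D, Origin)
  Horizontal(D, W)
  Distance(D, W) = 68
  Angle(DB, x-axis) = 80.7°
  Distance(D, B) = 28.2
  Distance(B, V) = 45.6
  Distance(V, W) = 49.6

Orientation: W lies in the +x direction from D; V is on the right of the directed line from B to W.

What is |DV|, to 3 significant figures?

25.4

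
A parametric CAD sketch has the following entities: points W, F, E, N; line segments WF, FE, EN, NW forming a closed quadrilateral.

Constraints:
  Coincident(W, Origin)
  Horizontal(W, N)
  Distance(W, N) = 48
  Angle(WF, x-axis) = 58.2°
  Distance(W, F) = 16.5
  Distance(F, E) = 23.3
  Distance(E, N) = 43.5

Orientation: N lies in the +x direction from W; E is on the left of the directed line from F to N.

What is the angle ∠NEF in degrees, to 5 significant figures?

69.992°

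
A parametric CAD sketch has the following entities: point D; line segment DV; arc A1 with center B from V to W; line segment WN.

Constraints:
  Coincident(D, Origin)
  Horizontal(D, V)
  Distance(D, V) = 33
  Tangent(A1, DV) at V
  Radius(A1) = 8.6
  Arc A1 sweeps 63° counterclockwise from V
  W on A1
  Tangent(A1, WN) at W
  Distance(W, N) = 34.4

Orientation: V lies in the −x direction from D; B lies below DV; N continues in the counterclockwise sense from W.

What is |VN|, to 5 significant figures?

42.324

On A1, V sits at bearing 90° from B; a 63° counterclockwise sweep puts W at bearing 153°, so W = B + 8.6·(cos 153°, sin 153°) = (-40.663, -4.6957). Tangency of A1 to WN means the radius BW is perpendicular to WN, so WN runs along (−sin 153°, cos 153°); with |WN| = 34.4, N = (-56.280, -35.346). Then |VN| = |N − V| = 42.324.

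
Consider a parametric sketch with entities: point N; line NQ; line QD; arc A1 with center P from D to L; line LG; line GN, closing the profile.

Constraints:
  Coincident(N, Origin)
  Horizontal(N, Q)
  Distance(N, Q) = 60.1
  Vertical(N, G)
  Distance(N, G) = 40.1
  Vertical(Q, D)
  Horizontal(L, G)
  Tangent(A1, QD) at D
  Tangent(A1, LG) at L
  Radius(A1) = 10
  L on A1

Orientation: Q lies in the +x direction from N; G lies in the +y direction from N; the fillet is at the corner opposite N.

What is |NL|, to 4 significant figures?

64.17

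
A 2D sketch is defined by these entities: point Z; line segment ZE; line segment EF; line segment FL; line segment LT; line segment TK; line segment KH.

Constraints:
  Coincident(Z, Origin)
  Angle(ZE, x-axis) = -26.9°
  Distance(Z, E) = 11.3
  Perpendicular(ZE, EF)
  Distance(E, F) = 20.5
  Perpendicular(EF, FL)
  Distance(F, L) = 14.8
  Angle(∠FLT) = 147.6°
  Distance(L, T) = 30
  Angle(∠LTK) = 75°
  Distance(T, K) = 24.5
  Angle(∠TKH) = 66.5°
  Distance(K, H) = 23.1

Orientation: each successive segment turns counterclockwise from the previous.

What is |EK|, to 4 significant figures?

25.22

Z is at the origin; ZE runs at -26.9° with length 11.3, so E = (10.08, -5.113). ZE ⟂ EF, so EF runs at 63.10°; with |EF| = 20.5, F = (19.35, 13.17). EF ⟂ FL, so FL runs at 153.1°; with |FL| = 14.8, L = (6.154, 19.87). ∠FLT = 147.6° gives LT at -174.5° from the x-axis; with |LT| = 30.0, T = (-23.71, 16.99). ∠LTK = 75.0° gives TK at -69.50° from the x-axis; with |TK| = 24.5, K = (-15.13, -5.958). Then |EK| = |K − E| = 25.22.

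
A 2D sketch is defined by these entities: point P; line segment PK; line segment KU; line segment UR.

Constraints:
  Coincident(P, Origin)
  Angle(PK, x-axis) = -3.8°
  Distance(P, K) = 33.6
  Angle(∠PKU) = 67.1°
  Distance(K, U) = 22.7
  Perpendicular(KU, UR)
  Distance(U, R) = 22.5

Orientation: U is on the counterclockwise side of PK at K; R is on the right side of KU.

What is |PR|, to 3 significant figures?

54.3

∠PKU = 67.1°, so KU runs at -3.8° + (180° − 67.1°) = 109° from the x-axis; with |KU| = 22.7, U = K + 22.7·(cos 109°, sin 109°) = (26.1, 19.2). The perpendicularity gives UR at right angles to KU; with |UR| = 22.5 on the right of KU, R = U + 22.5·(0.945, 0.327) = (47.4, 26.6). Then |PR| = |R − P| = 54.3.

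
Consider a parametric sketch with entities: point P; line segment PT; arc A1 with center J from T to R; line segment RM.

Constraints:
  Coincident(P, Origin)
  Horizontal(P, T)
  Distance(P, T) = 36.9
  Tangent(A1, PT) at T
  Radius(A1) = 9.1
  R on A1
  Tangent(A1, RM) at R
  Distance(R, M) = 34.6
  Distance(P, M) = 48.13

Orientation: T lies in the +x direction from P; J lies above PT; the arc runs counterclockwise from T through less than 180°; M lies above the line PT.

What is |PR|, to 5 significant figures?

46.500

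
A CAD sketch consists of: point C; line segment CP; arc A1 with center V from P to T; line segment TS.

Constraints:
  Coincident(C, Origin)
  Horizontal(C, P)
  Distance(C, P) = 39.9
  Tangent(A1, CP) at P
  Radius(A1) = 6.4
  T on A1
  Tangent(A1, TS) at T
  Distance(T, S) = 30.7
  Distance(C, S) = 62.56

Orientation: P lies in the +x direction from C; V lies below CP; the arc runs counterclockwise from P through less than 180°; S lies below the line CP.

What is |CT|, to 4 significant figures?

35.96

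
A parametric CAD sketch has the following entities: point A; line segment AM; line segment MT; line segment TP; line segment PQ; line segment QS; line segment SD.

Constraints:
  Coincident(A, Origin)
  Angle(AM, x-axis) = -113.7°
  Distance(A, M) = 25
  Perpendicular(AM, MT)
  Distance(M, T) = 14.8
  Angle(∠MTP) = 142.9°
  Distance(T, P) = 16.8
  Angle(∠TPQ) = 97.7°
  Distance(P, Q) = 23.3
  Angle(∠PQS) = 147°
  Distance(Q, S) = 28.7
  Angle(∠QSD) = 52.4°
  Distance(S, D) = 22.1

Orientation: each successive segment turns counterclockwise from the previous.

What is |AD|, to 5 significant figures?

5.7084

A is at the origin; AM runs at -113.7° with length 25.0, so M = (-10.049, -22.892). The perpendicularity gives MT at right angles to AM, so MT runs at -23.700°; with |MT| = 14.8, T = (3.5031, -28.840). ∠MTP = 142.9° gives TP at 13.400° from the x-axis; with |TP| = 16.8, P = (19.846, -24.947). ∠TPQ = 97.7° gives PQ at 95.700° from the x-axis; with |PQ| = 23.3, Q = (17.532, -1.7622). ∠PQS = 147.0° gives QS at 128.70° from the x-axis; with |QS| = 28.7, S = (-0.41287, 20.636). ∠QSD = 52.4° gives SD at -103.70° from the x-axis; with |SD| = 22.1, D = (-5.6470, -0.83512). Then |AD| = |D − A| = 5.7084.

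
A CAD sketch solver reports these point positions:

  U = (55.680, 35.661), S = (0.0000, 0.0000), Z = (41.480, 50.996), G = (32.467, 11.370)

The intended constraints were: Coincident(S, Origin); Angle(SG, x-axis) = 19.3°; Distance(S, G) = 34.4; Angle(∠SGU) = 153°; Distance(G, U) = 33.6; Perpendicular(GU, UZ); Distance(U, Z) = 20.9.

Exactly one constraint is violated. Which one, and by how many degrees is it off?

Perpendicular(GU, UZ) — off by 3.50°.

S = (0.00, 0.00) ✓; SG at 19.30° ✓; |SG| = 34.40 ✓; ∠SGU = 153.0° ✓; |GU| = 33.60 ✓; ∠(GU, UZ) = 86.50° ✗; |UZ| = 20.90 ✓.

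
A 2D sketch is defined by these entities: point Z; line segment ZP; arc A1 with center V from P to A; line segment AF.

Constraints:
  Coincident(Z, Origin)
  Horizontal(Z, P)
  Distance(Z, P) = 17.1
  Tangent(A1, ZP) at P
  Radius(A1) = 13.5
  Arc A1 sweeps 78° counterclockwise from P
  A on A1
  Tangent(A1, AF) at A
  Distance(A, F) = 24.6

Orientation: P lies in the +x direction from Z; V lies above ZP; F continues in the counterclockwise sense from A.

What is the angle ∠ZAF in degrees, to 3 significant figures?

121°

Z is at the origin; ZP is horizontal with |ZP| = 17.1 and P on the +x side, so P = (17.1, 0.00). Tangency of A1 to ZP means the radius VP is perpendicular to ZP, so V = P + (0, 13.5) = (17.1, 13.5). On A1, P sits at bearing -90° from V; a 78° counterclockwise sweep puts A at bearing -12°, so A = V + 13.5·(cos -12°, sin -12°) = (30.3, 10.7). A1 meets AF tangentially, so VA is at right angles to AF, so AF runs along (−sin -12°, cos -12°); with |AF| = 24.6, F = (35.4, 34.8). Then cos ∠ZAF = AZ·AF / (|AZ||AF|), giving 121°.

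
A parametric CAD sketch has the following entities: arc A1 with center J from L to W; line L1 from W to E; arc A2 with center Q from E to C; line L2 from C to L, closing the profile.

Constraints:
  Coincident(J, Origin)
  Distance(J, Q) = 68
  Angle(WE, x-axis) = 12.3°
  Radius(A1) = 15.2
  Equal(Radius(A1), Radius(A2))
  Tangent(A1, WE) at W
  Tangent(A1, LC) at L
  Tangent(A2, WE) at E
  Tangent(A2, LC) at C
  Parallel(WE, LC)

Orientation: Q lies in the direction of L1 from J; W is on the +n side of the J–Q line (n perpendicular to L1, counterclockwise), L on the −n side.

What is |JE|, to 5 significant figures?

69.678

Tangency of A1 to both parallel lines with radius 15.2 puts W and L at J ± 15.2·n: W = (-3.2381, 14.851), L = (3.2381, -14.851). Equal radii place E and C the same way about Q: E = Q + 15.2·n = (63.201, 29.337), C = Q − 15.2·n = (69.677, -0.36503). Then |JE| = |E − J| = 69.678.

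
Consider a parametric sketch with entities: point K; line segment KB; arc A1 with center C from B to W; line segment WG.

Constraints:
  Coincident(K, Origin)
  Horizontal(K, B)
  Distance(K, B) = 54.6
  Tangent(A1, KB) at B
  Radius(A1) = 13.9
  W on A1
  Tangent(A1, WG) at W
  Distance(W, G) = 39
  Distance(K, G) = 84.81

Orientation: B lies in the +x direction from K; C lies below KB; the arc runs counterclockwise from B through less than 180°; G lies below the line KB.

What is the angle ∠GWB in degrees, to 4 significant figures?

117.5°

Checks: |CW| = 13.90 ✓; ∠(CW, WG) = 90.00° ✓; |WG| = 39.00 ✓; |KG| = 84.81 ✓.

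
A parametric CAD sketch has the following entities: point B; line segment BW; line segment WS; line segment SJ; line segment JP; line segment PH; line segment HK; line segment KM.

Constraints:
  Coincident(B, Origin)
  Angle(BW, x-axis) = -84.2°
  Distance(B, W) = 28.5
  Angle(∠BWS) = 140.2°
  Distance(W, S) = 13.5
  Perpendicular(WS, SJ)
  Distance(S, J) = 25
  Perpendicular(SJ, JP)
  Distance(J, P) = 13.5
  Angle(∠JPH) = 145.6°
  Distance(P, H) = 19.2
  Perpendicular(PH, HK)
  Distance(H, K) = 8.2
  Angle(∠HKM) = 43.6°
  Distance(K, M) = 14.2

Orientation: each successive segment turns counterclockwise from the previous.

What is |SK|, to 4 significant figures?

25.79

B is at the origin; BW runs at -84.2° with length 28.5, so W = (2.880, -28.35). ∠BWS = 140.2° gives WS at -44.40° from the x-axis; with |WS| = 13.5, S = (12.53, -37.80). WS is perpendicular to SJ, so SJ runs at 45.60°; with |SJ| = 25.0, J = (30.02, -19.94). SJ ⟂ JP, so JP runs at 135.6°; with |JP| = 13.5, P = (20.37, -10.49). ∠JPH = 145.6° gives PH at 170.0° from the x-axis; with |PH| = 19.2, H = (1.463, -7.158). PH ⟂ HK, so HK runs at -100.0°; with |HK| = 8.2, K = (0.03946, -15.23). Then |SK| = |K − S| = 25.79.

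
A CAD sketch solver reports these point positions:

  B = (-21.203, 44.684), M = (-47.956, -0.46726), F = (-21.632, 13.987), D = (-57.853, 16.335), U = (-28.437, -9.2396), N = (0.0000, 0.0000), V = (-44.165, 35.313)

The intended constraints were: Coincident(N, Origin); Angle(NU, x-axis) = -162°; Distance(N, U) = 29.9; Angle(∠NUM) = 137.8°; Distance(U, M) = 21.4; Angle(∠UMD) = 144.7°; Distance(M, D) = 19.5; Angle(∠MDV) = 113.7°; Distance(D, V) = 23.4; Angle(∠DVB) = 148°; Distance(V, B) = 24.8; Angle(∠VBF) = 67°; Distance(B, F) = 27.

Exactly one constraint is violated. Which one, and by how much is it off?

Distance(B, F) = 27 — off by 3.70.

N = (0.00, 0.00) ✓; NU at -162.0° ✓; |NU| = 29.90 ✓; ∠NUM = 137.8° ✓; |UM| = 21.40 ✓; ∠UMD = 144.7° ✓; |MD| = 19.50 ✓; ∠MDV = 113.7° ✓; |DV| = 23.40 ✓; ∠DVB = 148.0° ✓; |VB| = 24.80 ✓; ∠VBF = 67.00° ✓; |BF| = 30.70 ✗.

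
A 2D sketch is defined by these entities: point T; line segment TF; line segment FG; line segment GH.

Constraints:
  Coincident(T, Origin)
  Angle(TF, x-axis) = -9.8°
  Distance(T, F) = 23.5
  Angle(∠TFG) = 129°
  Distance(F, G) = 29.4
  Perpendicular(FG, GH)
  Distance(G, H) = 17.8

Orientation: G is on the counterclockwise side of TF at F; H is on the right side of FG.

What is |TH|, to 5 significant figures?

57.037

T is at the origin; TF runs at -9.8° with length 23.5, so F = 23.5·(cos -9.8°, sin -9.8°) = (23.157, -3.9999). ∠TFG = 129.0°, so FG runs at -9.8° + (180° − 129.0°) = 41.200° from the x-axis; with |FG| = 29.4, G = F + 29.4·(cos 41.200°, sin 41.200°) = (45.278, 15.366). The perpendicularity gives GH at right angles to FG; with |GH| = 17.8 on the right of FG, H = G + 17.8·(0.65869, -0.75241) = (57.003, 1.9726). Then |TH| = |H − T| = 57.037.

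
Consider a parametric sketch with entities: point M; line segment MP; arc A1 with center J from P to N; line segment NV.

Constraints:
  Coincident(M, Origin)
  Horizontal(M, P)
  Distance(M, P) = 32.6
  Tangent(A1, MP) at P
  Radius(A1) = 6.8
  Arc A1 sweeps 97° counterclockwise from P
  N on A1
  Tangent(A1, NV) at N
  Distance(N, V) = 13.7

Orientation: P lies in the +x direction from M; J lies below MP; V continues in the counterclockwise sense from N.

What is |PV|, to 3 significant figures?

21.8

On A1, P sits at bearing 90° from J; a 97° counterclockwise sweep puts N at bearing 187°, so N = J + 6.8·(cos 187°, sin 187°) = (25.9, -7.63). Since A1 is tangent to NV there, JN ⟂ NV, so NV runs along (−sin 187°, cos 187°); with |NV| = 13.7, V = (27.5, -21.2). Then |PV| = |V − P| = 21.8.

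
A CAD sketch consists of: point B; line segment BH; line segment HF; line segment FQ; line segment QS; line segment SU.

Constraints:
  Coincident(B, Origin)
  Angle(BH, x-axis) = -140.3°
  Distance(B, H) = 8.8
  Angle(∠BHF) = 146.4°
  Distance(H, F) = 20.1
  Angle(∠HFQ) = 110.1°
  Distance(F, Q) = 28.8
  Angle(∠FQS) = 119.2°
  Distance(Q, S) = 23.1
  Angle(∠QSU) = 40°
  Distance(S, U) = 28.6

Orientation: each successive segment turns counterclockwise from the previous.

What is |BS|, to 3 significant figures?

45.5

B is at the origin; BH runs at -140.3° with length 8.8, so H = (-6.77, -5.62). ∠BHF = 146.4° gives HF at -107° from the x-axis; with |HF| = 20.1, F = (-12.5, -24.9). ∠HFQ = 110.1° gives FQ at -36.8° from the x-axis; with |FQ| = 28.8, Q = (10.5, -42.1). ∠FQS = 119.2° gives QS at 24.0° from the x-axis; with |QS| = 23.1, S = (31.6, -32.7). Then |BS| = |S − B| = 45.5.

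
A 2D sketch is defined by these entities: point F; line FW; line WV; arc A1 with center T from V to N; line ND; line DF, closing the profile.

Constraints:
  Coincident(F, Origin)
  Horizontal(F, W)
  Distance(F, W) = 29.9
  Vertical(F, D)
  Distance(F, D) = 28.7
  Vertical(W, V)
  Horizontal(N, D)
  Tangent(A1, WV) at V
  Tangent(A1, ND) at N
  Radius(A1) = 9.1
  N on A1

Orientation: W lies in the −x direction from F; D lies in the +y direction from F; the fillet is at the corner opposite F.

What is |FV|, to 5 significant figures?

35.752

F is at the origin; F and W share the same y with |FW| = 29.9 and W on the −x side, so W = (-29.900, 0.0000). FD is vertical with |FD| = 28.7 and D on the +y side, so D = (0.0000, 28.700). The virtual corner opposite F is at (-29.900, 28.700). A1 meets WV tangentially, so TV is at right angles to WV and the tangent condition forces TN to be normal to ND, with radius 9.1, so the center T sits 9.1 in from both sides at T = (-20.800, 19.600). That places the tangent points at V = (-29.900, 19.600) on WV and N = (-20.800, 28.700) on ND. Then |FV| = |V − F| = 35.752.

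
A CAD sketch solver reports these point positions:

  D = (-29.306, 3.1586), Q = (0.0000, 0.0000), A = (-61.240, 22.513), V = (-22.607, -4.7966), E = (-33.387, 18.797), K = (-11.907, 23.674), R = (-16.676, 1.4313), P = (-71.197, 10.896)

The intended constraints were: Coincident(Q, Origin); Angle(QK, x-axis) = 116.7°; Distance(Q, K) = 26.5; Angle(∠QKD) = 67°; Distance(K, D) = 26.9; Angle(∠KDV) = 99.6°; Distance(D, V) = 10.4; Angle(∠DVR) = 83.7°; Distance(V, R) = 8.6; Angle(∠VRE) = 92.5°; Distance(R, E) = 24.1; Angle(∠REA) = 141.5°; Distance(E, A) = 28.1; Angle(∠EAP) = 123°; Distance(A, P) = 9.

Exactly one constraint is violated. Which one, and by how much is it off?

Distance(A, P) = 9 — off by 6.30.

Q = (0.00, 0.00) ✓; QK at 116.7° ✓; |QK| = 26.50 ✓; ∠QKD = 67.00° ✓; |KD| = 26.90 ✓; ∠KDV = 99.60° ✓; |DV| = 10.40 ✓; ∠DVR = 83.70° ✓; |VR| = 8.600 ✓; ∠VRE = 92.50° ✓; |RE| = 24.10 ✓; ∠REA = 141.5° ✓; |EA| = 28.10 ✓; ∠EAP = 123.0° ✓; |AP| = 15.30 ✗.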